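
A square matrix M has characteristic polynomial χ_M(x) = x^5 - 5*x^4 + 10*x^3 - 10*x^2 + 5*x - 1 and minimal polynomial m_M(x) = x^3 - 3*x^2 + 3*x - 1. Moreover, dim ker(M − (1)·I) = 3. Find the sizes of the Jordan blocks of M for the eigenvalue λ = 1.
Block sizes for λ = 1: [3, 1, 1]

Step 1 — from the characteristic polynomial, algebraic multiplicity of λ = 1 is 5. From dim ker(M − (1)·I) = 3, there are exactly 3 Jordan blocks for λ = 1.
Step 2 — from the minimal polynomial, the factor (x − 1)^3 tells us the largest block for λ = 1 has size 3.
Step 3 — with total size 5, 3 blocks, and largest block 3, the block sizes (in nonincreasing order) are [3, 1, 1].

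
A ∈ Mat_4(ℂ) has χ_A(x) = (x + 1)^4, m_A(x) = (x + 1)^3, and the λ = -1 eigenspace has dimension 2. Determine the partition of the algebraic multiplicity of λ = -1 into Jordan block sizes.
Block sizes for λ = -1: [3, 1]

Step 1 — from the characteristic polynomial, algebraic multiplicity of λ = -1 is 4. From dim ker(A − (-1)·I) = 2, there are exactly 2 Jordan blocks for λ = -1.
Step 2 — from the minimal polynomial, the factor (x + 1)^3 tells us the largest block for λ = -1 has size 3.
Step 3 — with total size 4, 2 blocks, and largest block 3, the block sizes (in nonincreasing order) are [3, 1].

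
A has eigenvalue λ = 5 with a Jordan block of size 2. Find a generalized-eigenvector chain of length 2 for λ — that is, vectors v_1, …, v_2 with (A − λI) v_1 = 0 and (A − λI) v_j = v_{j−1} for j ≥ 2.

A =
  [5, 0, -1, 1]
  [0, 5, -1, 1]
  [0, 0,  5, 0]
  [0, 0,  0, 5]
A Jordan chain for λ = 5 of length 2:
v_1 = (-1, -1, 0, 0)ᵀ
v_2 = (0, 0, 1, 0)ᵀ

Let N = A − (5)·I. We want v_2 with N^2 v_2 = 0 but N^1 v_2 ≠ 0; then v_{j-1} := N · v_j for j = 2, …, 2.

Pick v_2 = (0, 0, 1, 0)ᵀ.
Then v_1 = N · v_2 = (-1, -1, 0, 0)ᵀ.

Sanity check: (A − (5)·I) v_1 = (0, 0, 0, 0)ᵀ = 0. ✓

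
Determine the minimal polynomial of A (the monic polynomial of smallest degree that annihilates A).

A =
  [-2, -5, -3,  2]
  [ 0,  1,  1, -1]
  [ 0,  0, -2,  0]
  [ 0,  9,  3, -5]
x^3 + 6*x^2 + 12*x + 8

The characteristic polynomial is χ_A(x) = (x + 2)^4, so the eigenvalues are known. The minimal polynomial is
  m_A(x) = Π_λ (x − λ)^{k_λ}
where k_λ is the size of the *largest* Jordan block for λ (equivalently, the smallest k with (A − λI)^k v = 0 for every generalised eigenvector v of λ).

  λ = -2: largest Jordan block has size 3, contributing (x + 2)^3

So m_A(x) = (x + 2)^3 = x^3 + 6*x^2 + 12*x + 8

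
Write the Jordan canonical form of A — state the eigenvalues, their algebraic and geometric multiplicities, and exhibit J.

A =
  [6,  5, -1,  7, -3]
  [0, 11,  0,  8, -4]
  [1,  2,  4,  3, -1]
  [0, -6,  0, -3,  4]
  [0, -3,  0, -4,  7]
J_2(5) ⊕ J_2(5) ⊕ J_1(5)

The characteristic polynomial is
  det(x·I − A) = x^5 - 25*x^4 + 250*x^3 - 1250*x^2 + 3125*x - 3125 = (x - 5)^5

Eigenvalues and multiplicities (the geometric multiplicity of λ is n − rank(A − λI), which equals the number of Jordan blocks for λ):
  λ = 5: algebraic multiplicity = 5, geometric multiplicity = 3

Determining the block sizes for each eigenvalue:
  λ = 5: with am = 5 and gm = 3, the partition is not yet determined (e.g. several partitions of 5 into 3 parts exist). Let N = A − (5)·I. Computing rank(N^1) = 2, rank(N^2) = 0; the number of blocks of size ≥ j is rank(N^{j−1}) − rank(N^j), giving [3, 2]. So we have 2 block(s) of size 2, 1 block(s) of size 1 → block sizes [2, 2, 1]

Assembling the blocks gives a Jordan form
J =
  [5, 1, 0, 0, 0]
  [0, 5, 0, 0, 0]
  [0, 0, 5, 1, 0]
  [0, 0, 0, 5, 0]
  [0, 0, 0, 0, 5]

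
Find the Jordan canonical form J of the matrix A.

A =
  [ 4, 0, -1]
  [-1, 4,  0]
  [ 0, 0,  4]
J_3(4)

The characteristic polynomial is
  det(x·I − A) = x^3 - 12*x^2 + 48*x - 64 = (x - 4)^3

Eigenvalues and multiplicities (the geometric multiplicity of λ is n − rank(A − λI), which equals the number of Jordan blocks for λ):
  λ = 4: algebraic multiplicity = 3, geometric multiplicity = 1

Determining the block sizes for each eigenvalue:
  λ = 4: one block (gm = 1), so the single block has size am = 3 → block sizes [3]

Assembling the blocks gives a Jordan form
J =
  [4, 1, 0]
  [0, 4, 1]
  [0, 0, 4]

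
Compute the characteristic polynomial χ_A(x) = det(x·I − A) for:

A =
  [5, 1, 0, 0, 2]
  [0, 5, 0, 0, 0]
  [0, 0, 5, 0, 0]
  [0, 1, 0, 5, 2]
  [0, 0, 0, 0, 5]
x^5 - 25*x^4 + 250*x^3 - 1250*x^2 + 3125*x - 3125

Expanding det(x·I − A) (e.g. by cofactor expansion or by noting that A is similar to its Jordan form J, which has the same characteristic polynomial as A) gives
  χ_A(x) = x^5 - 25*x^4 + 250*x^3 - 1250*x^2 + 3125*x - 3125
which factors as (x - 5)^5. The eigenvalues (with algebraic multiplicities) are λ = 5 with multiplicity 5.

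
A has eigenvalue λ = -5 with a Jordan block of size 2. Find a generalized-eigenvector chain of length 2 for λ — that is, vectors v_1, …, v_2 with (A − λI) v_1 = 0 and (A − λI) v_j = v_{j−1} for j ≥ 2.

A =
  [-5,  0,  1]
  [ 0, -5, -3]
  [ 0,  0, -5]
A Jordan chain for λ = -5 of length 2:
v_1 = (1, -3, 0)ᵀ
v_2 = (0, 0, 1)ᵀ

Let N = A − (-5)·I. We want v_2 with N^2 v_2 = 0 but N^1 v_2 ≠ 0; then v_{j-1} := N · v_j for j = 2, …, 2.

Pick v_2 = (0, 0, 1)ᵀ.
Then v_1 = N · v_2 = (1, -3, 0)ᵀ.

Sanity check: (A − (-5)·I) v_1 = (0, 0, 0)ᵀ = 0. ✓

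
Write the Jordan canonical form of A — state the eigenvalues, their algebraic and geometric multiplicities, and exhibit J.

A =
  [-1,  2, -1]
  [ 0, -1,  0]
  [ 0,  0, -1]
J_2(-1) ⊕ J_1(-1)

The characteristic polynomial is
  det(x·I − A) = x^3 + 3*x^2 + 3*x + 1 = (x + 1)^3

Eigenvalues and multiplicities (the geometric multiplicity of λ is n − rank(A − λI), which equals the number of Jordan blocks for λ):
  λ = -1: algebraic multiplicity = 3, geometric multiplicity = 2

Determining the block sizes for each eigenvalue:
  λ = -1: 2 blocks summing to 3 forces exactly one block of size 2 and the rest size 1 → block sizes [2, 1]

Assembling the blocks gives a Jordan form
J =
  [-1,  1,  0]
  [ 0, -1,  0]
  [ 0,  0, -1]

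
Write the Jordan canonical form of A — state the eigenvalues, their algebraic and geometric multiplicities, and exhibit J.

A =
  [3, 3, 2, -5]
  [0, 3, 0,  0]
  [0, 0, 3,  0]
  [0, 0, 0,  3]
J_2(3) ⊕ J_1(3) ⊕ J_1(3)

The characteristic polynomial is
  det(x·I − A) = x^4 - 12*x^3 + 54*x^2 - 108*x + 81 = (x - 3)^4

Eigenvalues and multiplicities (the geometric multiplicity of λ is n − rank(A − λI), which equals the number of Jordan blocks for λ):
  λ = 3: algebraic multiplicity = 4, geometric multiplicity = 3

Determining the block sizes for each eigenvalue:
  λ = 3: 3 blocks summing to 4 forces exactly one block of size 2 and the rest size 1 → block sizes [2, 1, 1]

Assembling the blocks gives a Jordan form
J =
  [3, 1, 0, 0]
  [0, 3, 0, 0]
  [0, 0, 3, 0]
  [0, 0, 0, 3]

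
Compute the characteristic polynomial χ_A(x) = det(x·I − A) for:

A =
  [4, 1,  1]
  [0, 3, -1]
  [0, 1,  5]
x^3 - 12*x^2 + 48*x - 64

Expanding det(x·I − A) (e.g. by cofactor expansion or by noting that A is similar to its Jordan form J, which has the same characteristic polynomial as A) gives
  χ_A(x) = x^3 - 12*x^2 + 48*x - 64
which factors as (x - 4)^3. The eigenvalues (with algebraic multiplicities) are λ = 4 with multiplicity 3.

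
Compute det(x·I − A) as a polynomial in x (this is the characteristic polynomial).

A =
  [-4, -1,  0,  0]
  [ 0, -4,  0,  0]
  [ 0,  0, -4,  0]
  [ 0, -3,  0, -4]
x^4 + 16*x^3 + 96*x^2 + 256*x + 256

Expanding det(x·I − A) (e.g. by cofactor expansion or by noting that A is similar to its Jordan form J, which has the same characteristic polynomial as A) gives
  χ_A(x) = x^4 + 16*x^3 + 96*x^2 + 256*x + 256
which factors as (x + 4)^4. The eigenvalues (with algebraic multiplicities) are λ = -4 with multiplicity 4.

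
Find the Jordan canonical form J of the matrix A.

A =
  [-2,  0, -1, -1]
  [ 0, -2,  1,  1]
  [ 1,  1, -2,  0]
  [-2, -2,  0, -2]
J_3(-2) ⊕ J_1(-2)

The characteristic polynomial is
  det(x·I − A) = x^4 + 8*x^3 + 24*x^2 + 32*x + 16 = (x + 2)^4

Eigenvalues and multiplicities (the geometric multiplicity of λ is n − rank(A − λI), which equals the number of Jordan blocks for λ):
  λ = -2: algebraic multiplicity = 4, geometric multiplicity = 2

Determining the block sizes for each eigenvalue:
  λ = -2: with am = 4 and gm = 2, the partition is not yet determined (e.g. several partitions of 4 into 2 parts exist). Let N = A − (-2)·I. Computing rank(N^1) = 2, rank(N^2) = 1, rank(N^3) = 0; the number of blocks of size ≥ j is rank(N^{j−1}) − rank(N^j), giving [2, 1, 1]. So we have 1 block(s) of size 3, 1 block(s) of size 1 → block sizes [3, 1]

Assembling the blocks gives a Jordan form
J =
  [-2,  1,  0,  0]
  [ 0, -2,  1,  0]
  [ 0,  0, -2,  0]
  [ 0,  0,  0, -2]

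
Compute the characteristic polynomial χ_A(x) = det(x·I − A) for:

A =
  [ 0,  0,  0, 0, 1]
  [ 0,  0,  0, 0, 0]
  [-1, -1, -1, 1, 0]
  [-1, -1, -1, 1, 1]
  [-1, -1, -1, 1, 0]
x^5

Expanding det(x·I − A) (e.g. by cofactor expansion or by noting that A is similar to its Jordan form J, which has the same characteristic polynomial as A) gives
  χ_A(x) = x^5
which factors as x^5. The eigenvalues (with algebraic multiplicities) are λ = 0 with multiplicity 5.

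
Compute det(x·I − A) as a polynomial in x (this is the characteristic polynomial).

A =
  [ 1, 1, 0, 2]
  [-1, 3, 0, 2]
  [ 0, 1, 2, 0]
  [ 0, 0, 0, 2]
x^4 - 8*x^3 + 24*x^2 - 32*x + 16

Expanding det(x·I − A) (e.g. by cofactor expansion or by noting that A is similar to its Jordan form J, which has the same characteristic polynomial as A) gives
  χ_A(x) = x^4 - 8*x^3 + 24*x^2 - 32*x + 16
which factors as (x - 2)^4. The eigenvalues (with algebraic multiplicities) are λ = 2 with multiplicity 4.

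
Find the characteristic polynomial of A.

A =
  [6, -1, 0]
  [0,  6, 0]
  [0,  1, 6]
x^3 - 18*x^2 + 108*x - 216

Expanding det(x·I − A) (e.g. by cofactor expansion or by noting that A is similar to its Jordan form J, which has the same characteristic polynomial as A) gives
  χ_A(x) = x^3 - 18*x^2 + 108*x - 216
which factors as (x - 6)^3. The eigenvalues (with algebraic multiplicities) are λ = 6 with multiplicity 3.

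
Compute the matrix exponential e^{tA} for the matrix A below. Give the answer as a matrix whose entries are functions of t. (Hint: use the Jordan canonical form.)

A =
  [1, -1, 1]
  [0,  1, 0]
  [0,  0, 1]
e^{tA} =
  [exp(t), -t*exp(t), t*exp(t)]
  [0, exp(t), 0]
  [0, 0, exp(t)]

Strategy: write A = P · J · P⁻¹ where J is a Jordan canonical form, so e^{tA} = P · e^{tJ} · P⁻¹, and e^{tJ} can be computed block-by-block.

A has Jordan form
J =
  [1, 1, 0]
  [0, 1, 0]
  [0, 0, 1]
(up to reordering of blocks).

Per-block formulas:
  For a 1×1 block at λ = 1: exp(t · [1]) = [e^(1t)].
  For a 2×2 Jordan block J_2(1): exp(t · J_2(1)) = e^(1t)·(I + t·N), where N is the 2×2 nilpotent shift.

After assembling e^{tJ} and conjugating by P, we get:

e^{tA} =
  [exp(t), -t*exp(t), t*exp(t)]
  [0, exp(t), 0]
  [0, 0, exp(t)]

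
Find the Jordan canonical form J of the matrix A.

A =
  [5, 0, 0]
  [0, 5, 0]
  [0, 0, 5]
J_1(5) ⊕ J_1(5) ⊕ J_1(5)

The characteristic polynomial is
  det(x·I − A) = x^3 - 15*x^2 + 75*x - 125 = (x - 5)^3

Eigenvalues and multiplicities (the geometric multiplicity of λ is n − rank(A − λI), which equals the number of Jordan blocks for λ):
  λ = 5: algebraic multiplicity = 3, geometric multiplicity = 3

Determining the block sizes for each eigenvalue:
  λ = 5: gm = am = 3, so every block has size 1 → block sizes [1, 1, 1]

Assembling the blocks gives a Jordan form
J =
  [5, 0, 0]
  [0, 5, 0]
  [0, 0, 5]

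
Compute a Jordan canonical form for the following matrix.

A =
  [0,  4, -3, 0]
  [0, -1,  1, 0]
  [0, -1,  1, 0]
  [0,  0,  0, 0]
J_3(0) ⊕ J_1(0)

The characteristic polynomial is
  det(x·I − A) = x^4

Eigenvalues and multiplicities (the geometric multiplicity of λ is n − rank(A − λI), which equals the number of Jordan blocks for λ):
  λ = 0: algebraic multiplicity = 4, geometric multiplicity = 2

Determining the block sizes for each eigenvalue:
  λ = 0: with am = 4 and gm = 2, the partition is not yet determined (e.g. several partitions of 4 into 2 parts exist). Let N = A − (0)·I. Computing rank(N^1) = 2, rank(N^2) = 1, rank(N^3) = 0; the number of blocks of size ≥ j is rank(N^{j−1}) − rank(N^j), giving [2, 1, 1]. So we have 1 block(s) of size 3, 1 block(s) of size 1 → block sizes [3, 1]

Assembling the blocks gives a Jordan form
J =
  [0, 1, 0, 0]
  [0, 0, 1, 0]
  [0, 0, 0, 0]
  [0, 0, 0, 0]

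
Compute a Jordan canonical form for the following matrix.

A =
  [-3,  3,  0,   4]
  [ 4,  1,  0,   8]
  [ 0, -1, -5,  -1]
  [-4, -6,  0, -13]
J_2(-5) ⊕ J_2(-5)

The characteristic polynomial is
  det(x·I − A) = x^4 + 20*x^3 + 150*x^2 + 500*x + 625 = (x + 5)^4

Eigenvalues and multiplicities (the geometric multiplicity of λ is n − rank(A − λI), which equals the number of Jordan blocks for λ):
  λ = -5: algebraic multiplicity = 4, geometric multiplicity = 2

Determining the block sizes for each eigenvalue:
  λ = -5: with am = 4 and gm = 2, the partition is not yet determined (e.g. several partitions of 4 into 2 parts exist). Let N = A − (-5)·I. Computing rank(N^1) = 2, rank(N^2) = 0; the number of blocks of size ≥ j is rank(N^{j−1}) − rank(N^j), giving [2, 2]. So we have 2 block(s) of size 2 → block sizes [2, 2]

Assembling the blocks gives a Jordan form
J =
  [-5,  1,  0,  0]
  [ 0, -5,  0,  0]
  [ 0,  0, -5,  1]
  [ 0,  0,  0, -5]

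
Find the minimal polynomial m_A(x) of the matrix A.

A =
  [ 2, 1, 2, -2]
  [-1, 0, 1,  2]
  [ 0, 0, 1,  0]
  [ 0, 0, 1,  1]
x^3 - 3*x^2 + 3*x - 1

The characteristic polynomial is χ_A(x) = (x - 1)^4, so the eigenvalues are known. The minimal polynomial is
  m_A(x) = Π_λ (x − λ)^{k_λ}
where k_λ is the size of the *largest* Jordan block for λ (equivalently, the smallest k with (A − λI)^k v = 0 for every generalised eigenvector v of λ).

  λ = 1: largest Jordan block has size 3, contributing (x − 1)^3

So m_A(x) = (x - 1)^3 = x^3 - 3*x^2 + 3*x - 1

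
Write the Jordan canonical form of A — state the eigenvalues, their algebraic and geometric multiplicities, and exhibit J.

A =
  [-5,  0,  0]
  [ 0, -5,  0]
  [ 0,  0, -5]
J_1(-5) ⊕ J_1(-5) ⊕ J_1(-5)

The characteristic polynomial is
  det(x·I − A) = x^3 + 15*x^2 + 75*x + 125 = (x + 5)^3

Eigenvalues and multiplicities (the geometric multiplicity of λ is n − rank(A − λI), which equals the number of Jordan blocks for λ):
  λ = -5: algebraic multiplicity = 3, geometric multiplicity = 3

Determining the block sizes for each eigenvalue:
  λ = -5: gm = am = 3, so every block has size 1 → block sizes [1, 1, 1]

Assembling the blocks gives a Jordan form
J =
  [-5,  0,  0]
  [ 0, -5,  0]
  [ 0,  0, -5]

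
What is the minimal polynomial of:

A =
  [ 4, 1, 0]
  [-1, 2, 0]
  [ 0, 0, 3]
x^2 - 6*x + 9

The characteristic polynomial is χ_A(x) = (x - 3)^3, so the eigenvalues are known. The minimal polynomial is
  m_A(x) = Π_λ (x − λ)^{k_λ}
where k_λ is the size of the *largest* Jordan block for λ (equivalently, the smallest k with (A − λI)^k v = 0 for every generalised eigenvector v of λ).

  λ = 3: largest Jordan block has size 2, contributing (x − 3)^2

So m_A(x) = (x - 3)^2 = x^2 - 6*x + 9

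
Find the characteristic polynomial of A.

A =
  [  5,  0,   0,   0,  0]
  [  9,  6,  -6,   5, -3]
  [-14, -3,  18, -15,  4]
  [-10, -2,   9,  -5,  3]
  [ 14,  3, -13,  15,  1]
x^5 - 25*x^4 + 250*x^3 - 1250*x^2 + 3125*x - 3125

Expanding det(x·I − A) (e.g. by cofactor expansion or by noting that A is similar to its Jordan form J, which has the same characteristic polynomial as A) gives
  χ_A(x) = x^5 - 25*x^4 + 250*x^3 - 1250*x^2 + 3125*x - 3125
which factors as (x - 5)^5. The eigenvalues (with algebraic multiplicities) are λ = 5 with multiplicity 5.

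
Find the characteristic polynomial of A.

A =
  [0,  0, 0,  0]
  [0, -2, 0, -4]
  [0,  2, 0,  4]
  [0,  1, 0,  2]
x^4

Expanding det(x·I − A) (e.g. by cofactor expansion or by noting that A is similar to its Jordan form J, which has the same characteristic polynomial as A) gives
  χ_A(x) = x^4
which factors as x^4. The eigenvalues (with algebraic multiplicities) are λ = 0 with multiplicity 4.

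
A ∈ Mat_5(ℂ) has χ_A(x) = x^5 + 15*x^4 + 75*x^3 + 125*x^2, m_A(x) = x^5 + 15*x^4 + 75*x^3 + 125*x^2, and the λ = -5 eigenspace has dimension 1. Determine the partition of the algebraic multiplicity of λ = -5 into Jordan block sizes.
Block sizes for λ = -5: [3]

Step 1 — from the characteristic polynomial, algebraic multiplicity of λ = -5 is 3. From dim ker(A − (-5)·I) = 1, there are exactly 1 Jordan blocks for λ = -5.
Step 2 — from the minimal polynomial, the factor (x + 5)^3 tells us the largest block for λ = -5 has size 3.
Step 3 — with total size 3, 1 blocks, and largest block 3, the block sizes (in nonincreasing order) are [3].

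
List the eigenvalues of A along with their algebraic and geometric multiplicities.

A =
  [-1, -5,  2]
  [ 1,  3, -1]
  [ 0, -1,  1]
λ = 1: alg = 3, geom = 1

Step 1 — factor the characteristic polynomial to read off the algebraic multiplicities:
  χ_A(x) = (x - 1)^3

Step 2 — compute geometric multiplicities via the rank-nullity identity g(λ) = n − rank(A − λI):
  rank(A − (1)·I) = 2, so dim ker(A − (1)·I) = n − 2 = 1

Summary:
  λ = 1: algebraic multiplicity = 3, geometric multiplicity = 1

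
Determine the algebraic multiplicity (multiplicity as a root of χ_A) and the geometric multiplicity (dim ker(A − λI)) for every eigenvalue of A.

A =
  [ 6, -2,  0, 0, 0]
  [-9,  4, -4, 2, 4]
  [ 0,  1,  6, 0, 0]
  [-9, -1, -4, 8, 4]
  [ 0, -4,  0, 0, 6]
λ = 6: alg = 5, geom = 3

Step 1 — factor the characteristic polynomial to read off the algebraic multiplicities:
  χ_A(x) = (x - 6)^5

Step 2 — compute geometric multiplicities via the rank-nullity identity g(λ) = n − rank(A − λI):
  rank(A − (6)·I) = 2, so dim ker(A − (6)·I) = n − 2 = 3

Summary:
  λ = 6: algebraic multiplicity = 5, geometric multiplicity = 3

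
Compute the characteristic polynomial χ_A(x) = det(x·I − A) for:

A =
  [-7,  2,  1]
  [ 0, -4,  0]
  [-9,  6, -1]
x^3 + 12*x^2 + 48*x + 64

Expanding det(x·I − A) (e.g. by cofactor expansion or by noting that A is similar to its Jordan form J, which has the same characteristic polynomial as A) gives
  χ_A(x) = x^3 + 12*x^2 + 48*x + 64
which factors as (x + 4)^3. The eigenvalues (with algebraic multiplicities) are λ = -4 with multiplicity 3.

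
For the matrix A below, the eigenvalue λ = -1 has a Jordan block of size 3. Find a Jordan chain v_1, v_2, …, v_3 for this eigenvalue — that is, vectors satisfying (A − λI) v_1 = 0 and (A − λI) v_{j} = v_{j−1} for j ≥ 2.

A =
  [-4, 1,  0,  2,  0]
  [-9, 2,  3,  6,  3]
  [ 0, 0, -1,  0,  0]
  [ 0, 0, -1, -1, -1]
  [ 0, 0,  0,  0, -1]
A Jordan chain for λ = -1 of length 3:
v_1 = (1, 3, 0, 0, 0)ᵀ
v_2 = (0, 3, 0, -1, 0)ᵀ
v_3 = (0, 0, 1, 0, 0)ᵀ

Let N = A − (-1)·I. We want v_3 with N^3 v_3 = 0 but N^2 v_3 ≠ 0; then v_{j-1} := N · v_j for j = 3, …, 2.

Pick v_3 = (0, 0, 1, 0, 0)ᵀ.
Then v_2 = N · v_3 = (0, 3, 0, -1, 0)ᵀ.
Then v_1 = N · v_2 = (1, 3, 0, 0, 0)ᵀ.

Sanity check: (A − (-1)·I) v_1 = (0, 0, 0, 0, 0)ᵀ = 0. ✓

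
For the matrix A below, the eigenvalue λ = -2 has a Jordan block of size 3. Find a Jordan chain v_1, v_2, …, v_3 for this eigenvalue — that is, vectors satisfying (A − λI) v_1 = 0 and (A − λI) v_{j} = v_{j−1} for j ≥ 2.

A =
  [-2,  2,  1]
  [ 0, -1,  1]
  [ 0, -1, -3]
A Jordan chain for λ = -2 of length 3:
v_1 = (1, 0, 0)ᵀ
v_2 = (2, 1, -1)ᵀ
v_3 = (0, 1, 0)ᵀ

Let N = A − (-2)·I. We want v_3 with N^3 v_3 = 0 but N^2 v_3 ≠ 0; then v_{j-1} := N · v_j for j = 3, …, 2.

Pick v_3 = (0, 1, 0)ᵀ.
Then v_2 = N · v_3 = (2, 1, -1)ᵀ.
Then v_1 = N · v_2 = (1, 0, 0)ᵀ.

Sanity check: (A − (-2)·I) v_1 = (0, 0, 0)ᵀ = 0. ✓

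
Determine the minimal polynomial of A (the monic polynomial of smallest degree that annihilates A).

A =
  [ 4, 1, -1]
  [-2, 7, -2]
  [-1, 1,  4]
x^2 - 10*x + 25

The characteristic polynomial is χ_A(x) = (x - 5)^3, so the eigenvalues are known. The minimal polynomial is
  m_A(x) = Π_λ (x − λ)^{k_λ}
where k_λ is the size of the *largest* Jordan block for λ (equivalently, the smallest k with (A − λI)^k v = 0 for every generalised eigenvector v of λ).

  λ = 5: largest Jordan block has size 2, contributing (x − 5)^2

So m_A(x) = (x - 5)^2 = x^2 - 10*x + 25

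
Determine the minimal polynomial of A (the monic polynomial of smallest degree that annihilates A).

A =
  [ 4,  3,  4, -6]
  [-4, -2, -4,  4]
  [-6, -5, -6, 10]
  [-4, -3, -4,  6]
x^3 - 2*x^2

The characteristic polynomial is χ_A(x) = x^3*(x - 2), so the eigenvalues are known. The minimal polynomial is
  m_A(x) = Π_λ (x − λ)^{k_λ}
where k_λ is the size of the *largest* Jordan block for λ (equivalently, the smallest k with (A − λI)^k v = 0 for every generalised eigenvector v of λ).

  λ = 0: largest Jordan block has size 2, contributing (x − 0)^2
  λ = 2: largest Jordan block has size 1, contributing (x − 2)

So m_A(x) = x^2*(x - 2) = x^3 - 2*x^2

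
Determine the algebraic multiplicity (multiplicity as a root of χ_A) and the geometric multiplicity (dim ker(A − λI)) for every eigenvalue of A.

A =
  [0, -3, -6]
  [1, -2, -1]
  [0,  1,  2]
λ = 0: alg = 3, geom = 1

Step 1 — factor the characteristic polynomial to read off the algebraic multiplicities:
  χ_A(x) = x^3

Step 2 — compute geometric multiplicities via the rank-nullity identity g(λ) = n − rank(A − λI):
  rank(A − (0)·I) = 2, so dim ker(A − (0)·I) = n − 2 = 1

Summary:
  λ = 0: algebraic multiplicity = 3, geometric multiplicity = 1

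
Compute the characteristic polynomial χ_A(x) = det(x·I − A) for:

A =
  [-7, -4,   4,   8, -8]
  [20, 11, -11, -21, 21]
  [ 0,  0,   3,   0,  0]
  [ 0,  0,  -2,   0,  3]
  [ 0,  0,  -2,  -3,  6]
x^5 - 13*x^4 + 66*x^3 - 162*x^2 + 189*x - 81

Expanding det(x·I − A) (e.g. by cofactor expansion or by noting that A is similar to its Jordan form J, which has the same characteristic polynomial as A) gives
  χ_A(x) = x^5 - 13*x^4 + 66*x^3 - 162*x^2 + 189*x - 81
which factors as (x - 3)^4*(x - 1). The eigenvalues (with algebraic multiplicities) are λ = 1 with multiplicity 1, λ = 3 with multiplicity 4.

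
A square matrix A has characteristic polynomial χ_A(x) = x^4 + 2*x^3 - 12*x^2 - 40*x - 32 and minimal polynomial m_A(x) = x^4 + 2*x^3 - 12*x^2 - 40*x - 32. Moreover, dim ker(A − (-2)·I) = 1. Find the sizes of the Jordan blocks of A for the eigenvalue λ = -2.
Block sizes for λ = -2: [3]

Step 1 — from the characteristic polynomial, algebraic multiplicity of λ = -2 is 3. From dim ker(A − (-2)·I) = 1, there are exactly 1 Jordan blocks for λ = -2.
Step 2 — from the minimal polynomial, the factor (x + 2)^3 tells us the largest block for λ = -2 has size 3.
Step 3 — with total size 3, 1 blocks, and largest block 3, the block sizes (in nonincreasing order) are [3].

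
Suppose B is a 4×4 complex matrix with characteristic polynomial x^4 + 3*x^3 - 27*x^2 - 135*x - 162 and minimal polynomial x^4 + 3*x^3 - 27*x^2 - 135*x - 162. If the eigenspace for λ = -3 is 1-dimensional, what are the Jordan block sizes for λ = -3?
Block sizes for λ = -3: [3]

Step 1 — from the characteristic polynomial, algebraic multiplicity of λ = -3 is 3. From dim ker(B − (-3)·I) = 1, there are exactly 1 Jordan blocks for λ = -3.
Step 2 — from the minimal polynomial, the factor (x + 3)^3 tells us the largest block for λ = -3 has size 3.
Step 3 — with total size 3, 1 blocks, and largest block 3, the block sizes (in nonincreasing order) are [3].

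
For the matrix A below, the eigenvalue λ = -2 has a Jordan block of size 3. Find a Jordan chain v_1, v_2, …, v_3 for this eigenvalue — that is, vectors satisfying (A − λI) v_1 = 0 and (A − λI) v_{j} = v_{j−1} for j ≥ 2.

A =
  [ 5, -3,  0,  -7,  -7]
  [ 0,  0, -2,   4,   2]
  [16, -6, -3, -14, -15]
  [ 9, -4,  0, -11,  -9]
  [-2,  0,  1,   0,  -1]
A Jordan chain for λ = -2 of length 3:
v_1 = (1, 0, 2, 1, 0)ᵀ
v_2 = (-3, 2, -6, -4, 0)ᵀ
v_3 = (0, 1, 0, 0, 0)ᵀ

Let N = A − (-2)·I. We want v_3 with N^3 v_3 = 0 but N^2 v_3 ≠ 0; then v_{j-1} := N · v_j for j = 3, …, 2.

Pick v_3 = (0, 1, 0, 0, 0)ᵀ.
Then v_2 = N · v_3 = (-3, 2, -6, -4, 0)ᵀ.
Then v_1 = N · v_2 = (1, 0, 2, 1, 0)ᵀ.

Sanity check: (A − (-2)·I) v_1 = (0, 0, 0, 0, 0)ᵀ = 0. ✓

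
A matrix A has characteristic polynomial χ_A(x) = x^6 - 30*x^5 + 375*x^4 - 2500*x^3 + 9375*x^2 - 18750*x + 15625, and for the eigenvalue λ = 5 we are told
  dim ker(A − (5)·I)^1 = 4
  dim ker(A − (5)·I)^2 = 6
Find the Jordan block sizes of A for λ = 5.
Block sizes for λ = 5: [2, 2, 1, 1]

From the dimensions of kernels of powers, the number of Jordan blocks of size at least j is d_j − d_{j−1} where d_j = dim ker(N^j) (with d_0 = 0). Computing the differences gives [4, 2].
The number of blocks of size exactly k is (#blocks of size ≥ k) − (#blocks of size ≥ k + 1), so the partition is: 2 block(s) of size 1, 2 block(s) of size 2.
In nonincreasing order the block sizes are [2, 2, 1, 1].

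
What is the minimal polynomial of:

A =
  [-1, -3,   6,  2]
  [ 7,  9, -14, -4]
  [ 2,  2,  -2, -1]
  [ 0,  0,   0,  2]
x^2 - 4*x + 4

The characteristic polynomial is χ_A(x) = (x - 2)^4, so the eigenvalues are known. The minimal polynomial is
  m_A(x) = Π_λ (x − λ)^{k_λ}
where k_λ is the size of the *largest* Jordan block for λ (equivalently, the smallest k with (A − λI)^k v = 0 for every generalised eigenvector v of λ).

  λ = 2: largest Jordan block has size 2, contributing (x − 2)^2

So m_A(x) = (x - 2)^2 = x^2 - 4*x + 4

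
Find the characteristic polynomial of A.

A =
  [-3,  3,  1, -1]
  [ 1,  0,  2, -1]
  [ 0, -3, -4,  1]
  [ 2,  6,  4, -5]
x^4 + 12*x^3 + 54*x^2 + 108*x + 81

Expanding det(x·I − A) (e.g. by cofactor expansion or by noting that A is similar to its Jordan form J, which has the same characteristic polynomial as A) gives
  χ_A(x) = x^4 + 12*x^3 + 54*x^2 + 108*x + 81
which factors as (x + 3)^4. The eigenvalues (with algebraic multiplicities) are λ = -3 with multiplicity 4.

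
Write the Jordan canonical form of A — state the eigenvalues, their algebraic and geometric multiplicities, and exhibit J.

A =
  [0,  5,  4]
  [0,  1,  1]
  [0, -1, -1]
J_3(0)

The characteristic polynomial is
  det(x·I − A) = x^3

Eigenvalues and multiplicities (the geometric multiplicity of λ is n − rank(A − λI), which equals the number of Jordan blocks for λ):
  λ = 0: algebraic multiplicity = 3, geometric multiplicity = 1

Determining the block sizes for each eigenvalue:
  λ = 0: one block (gm = 1), so the single block has size am = 3 → block sizes [3]

Assembling the blocks gives a Jordan form
J =
  [0, 1, 0]
  [0, 0, 1]
  [0, 0, 0]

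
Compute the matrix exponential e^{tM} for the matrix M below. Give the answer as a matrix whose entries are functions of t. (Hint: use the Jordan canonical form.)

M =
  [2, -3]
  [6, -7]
e^{tM} =
  [2*exp(-t) - exp(-4*t), -exp(-t) + exp(-4*t)]
  [2*exp(-t) - 2*exp(-4*t), -exp(-t) + 2*exp(-4*t)]

Strategy: write M = P · J · P⁻¹ where J is a Jordan canonical form, so e^{tM} = P · e^{tJ} · P⁻¹, and e^{tJ} can be computed block-by-block.

M has Jordan form
J =
  [-4,  0]
  [ 0, -1]
(up to reordering of blocks).

Per-block formulas:
  For a 1×1 block at λ = -1: exp(t · [-1]) = [e^(-1t)].
  For a 1×1 block at λ = -4: exp(t · [-4]) = [e^(-4t)].

After assembling e^{tJ} and conjugating by P, we get:

e^{tM} =
  [2*exp(-t) - exp(-4*t), -exp(-t) + exp(-4*t)]
  [2*exp(-t) - 2*exp(-4*t), -exp(-t) + 2*exp(-4*t)]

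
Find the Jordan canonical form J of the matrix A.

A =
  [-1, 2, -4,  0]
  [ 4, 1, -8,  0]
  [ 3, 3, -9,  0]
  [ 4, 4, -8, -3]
J_2(-3) ⊕ J_1(-3) ⊕ J_1(-3)

The characteristic polynomial is
  det(x·I − A) = x^4 + 12*x^3 + 54*x^2 + 108*x + 81 = (x + 3)^4

Eigenvalues and multiplicities (the geometric multiplicity of λ is n − rank(A − λI), which equals the number of Jordan blocks for λ):
  λ = -3: algebraic multiplicity = 4, geometric multiplicity = 3

Determining the block sizes for each eigenvalue:
  λ = -3: 3 blocks summing to 4 forces exactly one block of size 2 and the rest size 1 → block sizes [2, 1, 1]

Assembling the blocks gives a Jordan form
J =
  [-3,  1,  0,  0]
  [ 0, -3,  0,  0]
  [ 0,  0, -3,  0]
  [ 0,  0,  0, -3]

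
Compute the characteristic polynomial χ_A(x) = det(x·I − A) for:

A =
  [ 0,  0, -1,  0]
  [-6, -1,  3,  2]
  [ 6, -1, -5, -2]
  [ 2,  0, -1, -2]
x^4 + 8*x^3 + 24*x^2 + 32*x + 16

Expanding det(x·I − A) (e.g. by cofactor expansion or by noting that A is similar to its Jordan form J, which has the same characteristic polynomial as A) gives
  χ_A(x) = x^4 + 8*x^3 + 24*x^2 + 32*x + 16
which factors as (x + 2)^4. The eigenvalues (with algebraic multiplicities) are λ = -2 with multiplicity 4.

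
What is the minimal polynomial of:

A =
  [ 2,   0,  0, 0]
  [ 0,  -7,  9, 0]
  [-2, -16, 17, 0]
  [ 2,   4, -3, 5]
x^3 - 12*x^2 + 45*x - 50

The characteristic polynomial is χ_A(x) = (x - 5)^3*(x - 2), so the eigenvalues are known. The minimal polynomial is
  m_A(x) = Π_λ (x − λ)^{k_λ}
where k_λ is the size of the *largest* Jordan block for λ (equivalently, the smallest k with (A − λI)^k v = 0 for every generalised eigenvector v of λ).

  λ = 2: largest Jordan block has size 1, contributing (x − 2)
  λ = 5: largest Jordan block has size 2, contributing (x − 5)^2

So m_A(x) = (x - 5)^2*(x - 2) = x^3 - 12*x^2 + 45*x - 50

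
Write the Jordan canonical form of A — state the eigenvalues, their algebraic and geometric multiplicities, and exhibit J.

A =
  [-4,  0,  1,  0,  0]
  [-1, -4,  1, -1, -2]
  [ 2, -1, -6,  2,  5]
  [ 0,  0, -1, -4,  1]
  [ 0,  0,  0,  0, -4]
J_2(-5) ⊕ J_3(-4)

The characteristic polynomial is
  det(x·I − A) = x^5 + 22*x^4 + 193*x^3 + 844*x^2 + 1840*x + 1600 = (x + 4)^3*(x + 5)^2

Eigenvalues and multiplicities (the geometric multiplicity of λ is n − rank(A − λI), which equals the number of Jordan blocks for λ):
  λ = -5: algebraic multiplicity = 2, geometric multiplicity = 1
  λ = -4: algebraic multiplicity = 3, geometric multiplicity = 1

Determining the block sizes for each eigenvalue:
  λ = -5: one block (gm = 1), so the single block has size am = 2 → block sizes [2]
  λ = -4: one block (gm = 1), so the single block has size am = 3 → block sizes [3]

Assembling the blocks gives a Jordan form
J =
  [-5,  1,  0,  0,  0]
  [ 0, -5,  0,  0,  0]
  [ 0,  0, -4,  1,  0]
  [ 0,  0,  0, -4,  1]
  [ 0,  0,  0,  0, -4]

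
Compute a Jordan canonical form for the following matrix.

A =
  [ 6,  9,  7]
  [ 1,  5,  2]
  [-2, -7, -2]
J_3(3)

The characteristic polynomial is
  det(x·I − A) = x^3 - 9*x^2 + 27*x - 27 = (x - 3)^3

Eigenvalues and multiplicities (the geometric multiplicity of λ is n − rank(A − λI), which equals the number of Jordan blocks for λ):
  λ = 3: algebraic multiplicity = 3, geometric multiplicity = 1

Determining the block sizes for each eigenvalue:
  λ = 3: one block (gm = 1), so the single block has size am = 3 → block sizes [3]

Assembling the blocks gives a Jordan form
J =
  [3, 1, 0]
  [0, 3, 1]
  [0, 0, 3]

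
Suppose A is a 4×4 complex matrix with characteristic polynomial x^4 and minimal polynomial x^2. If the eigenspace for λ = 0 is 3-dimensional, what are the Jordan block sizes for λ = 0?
Block sizes for λ = 0: [2, 1, 1]

Step 1 — from the characteristic polynomial, algebraic multiplicity of λ = 0 is 4. From dim ker(A − (0)·I) = 3, there are exactly 3 Jordan blocks for λ = 0.
Step 2 — from the minimal polynomial, the factor (x − 0)^2 tells us the largest block for λ = 0 has size 2.
Step 3 — with total size 4, 3 blocks, and largest block 2, the block sizes (in nonincreasing order) are [2, 1, 1].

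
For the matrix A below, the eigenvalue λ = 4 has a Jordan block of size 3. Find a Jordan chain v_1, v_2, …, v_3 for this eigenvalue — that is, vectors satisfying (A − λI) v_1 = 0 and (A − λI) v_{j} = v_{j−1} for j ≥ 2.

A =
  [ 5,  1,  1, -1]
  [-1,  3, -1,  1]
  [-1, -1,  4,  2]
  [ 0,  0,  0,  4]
A Jordan chain for λ = 4 of length 3:
v_1 = (-1, 1, 0, 0)ᵀ
v_2 = (1, -1, -1, 0)ᵀ
v_3 = (1, 0, 0, 0)ᵀ

Let N = A − (4)·I. We want v_3 with N^3 v_3 = 0 but N^2 v_3 ≠ 0; then v_{j-1} := N · v_j for j = 3, …, 2.

Pick v_3 = (1, 0, 0, 0)ᵀ.
Then v_2 = N · v_3 = (1, -1, -1, 0)ᵀ.
Then v_1 = N · v_2 = (-1, 1, 0, 0)ᵀ.

Sanity check: (A − (4)·I) v_1 = (0, 0, 0, 0)ᵀ = 0. ✓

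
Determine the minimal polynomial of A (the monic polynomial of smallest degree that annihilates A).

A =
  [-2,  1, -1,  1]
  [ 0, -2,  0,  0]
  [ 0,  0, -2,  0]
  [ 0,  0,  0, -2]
x^2 + 4*x + 4

The characteristic polynomial is χ_A(x) = (x + 2)^4, so the eigenvalues are known. The minimal polynomial is
  m_A(x) = Π_λ (x − λ)^{k_λ}
where k_λ is the size of the *largest* Jordan block for λ (equivalently, the smallest k with (A − λI)^k v = 0 for every generalised eigenvector v of λ).

  λ = -2: largest Jordan block has size 2, contributing (x + 2)^2

So m_A(x) = (x + 2)^2 = x^2 + 4*x + 4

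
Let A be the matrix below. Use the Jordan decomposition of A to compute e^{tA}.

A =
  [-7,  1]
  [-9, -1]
e^{tA} =
  [-3*t*exp(-4*t) + exp(-4*t), t*exp(-4*t)]
  [-9*t*exp(-4*t), 3*t*exp(-4*t) + exp(-4*t)]

Strategy: write A = P · J · P⁻¹ where J is a Jordan canonical form, so e^{tA} = P · e^{tJ} · P⁻¹, and e^{tJ} can be computed block-by-block.

A has Jordan form
J =
  [-4,  1]
  [ 0, -4]
(up to reordering of blocks).

Per-block formulas:
  For a 2×2 Jordan block J_2(-4): exp(t · J_2(-4)) = e^(-4t)·(I + t·N), where N is the 2×2 nilpotent shift.

After assembling e^{tJ} and conjugating by P, we get:

e^{tA} =
  [-3*t*exp(-4*t) + exp(-4*t), t*exp(-4*t)]
  [-9*t*exp(-4*t), 3*t*exp(-4*t) + exp(-4*t)]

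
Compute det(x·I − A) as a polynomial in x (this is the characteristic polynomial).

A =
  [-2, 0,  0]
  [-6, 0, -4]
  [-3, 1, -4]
x^3 + 6*x^2 + 12*x + 8

Expanding det(x·I − A) (e.g. by cofactor expansion or by noting that A is similar to its Jordan form J, which has the same characteristic polynomial as A) gives
  χ_A(x) = x^3 + 6*x^2 + 12*x + 8
which factors as (x + 2)^3. The eigenvalues (with algebraic multiplicities) are λ = -2 with multiplicity 3.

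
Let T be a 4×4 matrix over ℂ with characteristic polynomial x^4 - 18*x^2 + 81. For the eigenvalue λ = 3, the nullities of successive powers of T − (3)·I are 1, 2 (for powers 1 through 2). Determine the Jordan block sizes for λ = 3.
Block sizes for λ = 3: [2]

From the dimensions of kernels of powers, the number of Jordan blocks of size at least j is d_j − d_{j−1} where d_j = dim ker(N^j) (with d_0 = 0). Computing the differences gives [1, 1].
The number of blocks of size exactly k is (#blocks of size ≥ k) − (#blocks of size ≥ k + 1), so the partition is: 1 block(s) of size 2.
In nonincreasing order the block sizes are [2].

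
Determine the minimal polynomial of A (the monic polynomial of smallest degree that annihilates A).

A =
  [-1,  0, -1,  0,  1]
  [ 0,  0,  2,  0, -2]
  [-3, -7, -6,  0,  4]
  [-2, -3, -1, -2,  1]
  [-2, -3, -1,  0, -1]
x^3 + 6*x^2 + 12*x + 8

The characteristic polynomial is χ_A(x) = (x + 2)^5, so the eigenvalues are known. The minimal polynomial is
  m_A(x) = Π_λ (x − λ)^{k_λ}
where k_λ is the size of the *largest* Jordan block for λ (equivalently, the smallest k with (A − λI)^k v = 0 for every generalised eigenvector v of λ).

  λ = -2: largest Jordan block has size 3, contributing (x + 2)^3

So m_A(x) = (x + 2)^3 = x^3 + 6*x^2 + 12*x + 8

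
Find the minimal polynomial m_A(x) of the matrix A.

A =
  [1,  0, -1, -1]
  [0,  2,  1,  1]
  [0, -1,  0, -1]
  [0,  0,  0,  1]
x^3 - 3*x^2 + 3*x - 1

The characteristic polynomial is χ_A(x) = (x - 1)^4, so the eigenvalues are known. The minimal polynomial is
  m_A(x) = Π_λ (x − λ)^{k_λ}
where k_λ is the size of the *largest* Jordan block for λ (equivalently, the smallest k with (A − λI)^k v = 0 for every generalised eigenvector v of λ).

  λ = 1: largest Jordan block has size 3, contributing (x − 1)^3

So m_A(x) = (x - 1)^3 = x^3 - 3*x^2 + 3*x - 1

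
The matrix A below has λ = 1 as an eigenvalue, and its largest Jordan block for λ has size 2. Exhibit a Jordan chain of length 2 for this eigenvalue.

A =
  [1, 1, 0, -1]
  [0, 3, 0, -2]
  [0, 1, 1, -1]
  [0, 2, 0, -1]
A Jordan chain for λ = 1 of length 2:
v_1 = (1, 2, 1, 2)ᵀ
v_2 = (0, 1, 0, 0)ᵀ

Let N = A − (1)·I. We want v_2 with N^2 v_2 = 0 but N^1 v_2 ≠ 0; then v_{j-1} := N · v_j for j = 2, …, 2.

Pick v_2 = (0, 1, 0, 0)ᵀ.
Then v_1 = N · v_2 = (1, 2, 1, 2)ᵀ.

Sanity check: (A − (1)·I) v_1 = (0, 0, 0, 0)ᵀ = 0. ✓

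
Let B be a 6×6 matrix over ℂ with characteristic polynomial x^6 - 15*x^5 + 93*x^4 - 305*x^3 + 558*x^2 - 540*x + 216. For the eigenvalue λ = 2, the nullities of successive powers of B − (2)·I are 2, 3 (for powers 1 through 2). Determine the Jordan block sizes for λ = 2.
Block sizes for λ = 2: [2, 1]

From the dimensions of kernels of powers, the number of Jordan blocks of size at least j is d_j − d_{j−1} where d_j = dim ker(N^j) (with d_0 = 0). Computing the differences gives [2, 1].
The number of blocks of size exactly k is (#blocks of size ≥ k) − (#blocks of size ≥ k + 1), so the partition is: 1 block(s) of size 1, 1 block(s) of size 2.
In nonincreasing order the block sizes are [2, 1].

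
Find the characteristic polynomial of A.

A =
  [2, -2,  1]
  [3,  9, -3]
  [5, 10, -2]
x^3 - 9*x^2 + 27*x - 27

Expanding det(x·I − A) (e.g. by cofactor expansion or by noting that A is similar to its Jordan form J, which has the same characteristic polynomial as A) gives
  χ_A(x) = x^3 - 9*x^2 + 27*x - 27
which factors as (x - 3)^3. The eigenvalues (with algebraic multiplicities) are λ = 3 with multiplicity 3.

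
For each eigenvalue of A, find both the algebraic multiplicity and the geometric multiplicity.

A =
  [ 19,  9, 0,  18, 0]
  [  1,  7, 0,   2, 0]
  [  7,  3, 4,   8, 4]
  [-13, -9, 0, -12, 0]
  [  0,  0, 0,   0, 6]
λ = 4: alg = 3, geom = 2; λ = 6: alg = 2, geom = 2

Step 1 — factor the characteristic polynomial to read off the algebraic multiplicities:
  χ_A(x) = (x - 6)^2*(x - 4)^3

Step 2 — compute geometric multiplicities via the rank-nullity identity g(λ) = n − rank(A − λI):
  rank(A − (4)·I) = 3, so dim ker(A − (4)·I) = n − 3 = 2
  rank(A − (6)·I) = 3, so dim ker(A − (6)·I) = n − 3 = 2

Summary:
  λ = 4: algebraic multiplicity = 3, geometric multiplicity = 2
  λ = 6: algebraic multiplicity = 2, geometric multiplicity = 2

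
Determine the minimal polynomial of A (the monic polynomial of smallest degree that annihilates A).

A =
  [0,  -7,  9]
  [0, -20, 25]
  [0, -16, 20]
x^3

The characteristic polynomial is χ_A(x) = x^3, so the eigenvalues are known. The minimal polynomial is
  m_A(x) = Π_λ (x − λ)^{k_λ}
where k_λ is the size of the *largest* Jordan block for λ (equivalently, the smallest k with (A − λI)^k v = 0 for every generalised eigenvector v of λ).

  λ = 0: largest Jordan block has size 3, contributing (x − 0)^3

So m_A(x) = x^3 = x^3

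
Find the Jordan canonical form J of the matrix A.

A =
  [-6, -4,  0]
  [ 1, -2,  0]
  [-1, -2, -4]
J_2(-4) ⊕ J_1(-4)

The characteristic polynomial is
  det(x·I − A) = x^3 + 12*x^2 + 48*x + 64 = (x + 4)^3

Eigenvalues and multiplicities (the geometric multiplicity of λ is n − rank(A − λI), which equals the number of Jordan blocks for λ):
  λ = -4: algebraic multiplicity = 3, geometric multiplicity = 2

Determining the block sizes for each eigenvalue:
  λ = -4: 2 blocks summing to 3 forces exactly one block of size 2 and the rest size 1 → block sizes [2, 1]

Assembling the blocks gives a Jordan form
J =
  [-4,  1,  0]
  [ 0, -4,  0]
  [ 0,  0, -4]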